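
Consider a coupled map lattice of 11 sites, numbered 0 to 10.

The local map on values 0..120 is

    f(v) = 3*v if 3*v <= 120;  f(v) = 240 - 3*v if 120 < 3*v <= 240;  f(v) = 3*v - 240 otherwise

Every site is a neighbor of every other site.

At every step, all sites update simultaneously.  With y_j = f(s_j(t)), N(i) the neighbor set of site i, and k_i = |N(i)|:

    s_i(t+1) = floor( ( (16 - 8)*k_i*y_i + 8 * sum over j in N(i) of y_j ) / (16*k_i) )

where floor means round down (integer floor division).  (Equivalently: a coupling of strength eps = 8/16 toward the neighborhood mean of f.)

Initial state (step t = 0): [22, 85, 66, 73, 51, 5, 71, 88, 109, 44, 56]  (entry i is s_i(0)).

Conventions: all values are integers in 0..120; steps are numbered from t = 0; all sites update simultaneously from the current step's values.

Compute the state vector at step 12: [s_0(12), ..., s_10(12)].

Answer: [75, 57, 63, 64, 75, 57, 63, 57, 75, 56, 75]

Derivation:
t=0: [22, 85, 66, 73, 51, 5, 71, 88, 109, 44, 56]
t=1: [57, 34, 47, 37, 67, 34, 40, 39, 67, 76, 60]
t=2: [74, 89, 88, 93, 61, 89, 97, 96, 61, 48, 70]
t=3: [31, 35, 34, 41, 49, 35, 46, 45, 49, 66, 37]
t=4: [95, 100, 99, 106, 95, 100, 99, 100, 95, 72, 103]
t=5: [50, 57, 55, 65, 50, 57, 55, 57, 50, 40, 61]
t=6: [82, 73, 76, 62, 82, 73, 76, 73, 82, 96, 68]
t=7: [14, 21, 17, 36, 14, 21, 17, 21, 14, 33, 28]
t=8: [54, 63, 58, 84, 54, 63, 58, 63, 54, 79, 73]
t=9: [62, 50, 57, 33, 62, 50, 57, 50, 62, 29, 37]
t=10: [67, 83, 74, 87, 67, 83, 74, 83, 67, 82, 93]
t=11: [29, 16, 20, 21, 29, 16, 20, 16, 29, 15, 29]
t=12: [75, 57, 63, 64, 75, 57, 63, 57, 75, 56, 75]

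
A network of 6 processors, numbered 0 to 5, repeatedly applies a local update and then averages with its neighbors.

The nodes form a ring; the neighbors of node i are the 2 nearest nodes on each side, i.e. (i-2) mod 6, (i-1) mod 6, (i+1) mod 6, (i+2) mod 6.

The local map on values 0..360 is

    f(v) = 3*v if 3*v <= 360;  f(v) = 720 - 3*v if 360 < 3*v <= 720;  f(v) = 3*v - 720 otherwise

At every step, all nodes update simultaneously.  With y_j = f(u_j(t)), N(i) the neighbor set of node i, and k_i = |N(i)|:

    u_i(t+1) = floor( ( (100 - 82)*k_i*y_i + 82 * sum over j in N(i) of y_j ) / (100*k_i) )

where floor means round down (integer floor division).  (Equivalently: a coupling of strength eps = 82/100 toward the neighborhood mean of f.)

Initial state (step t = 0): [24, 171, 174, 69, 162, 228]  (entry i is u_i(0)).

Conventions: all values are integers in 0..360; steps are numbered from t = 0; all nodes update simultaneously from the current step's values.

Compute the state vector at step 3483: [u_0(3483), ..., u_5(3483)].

Simulating step by step:
t=0: [24, 171, 174, 69, 162, 228]
t=1: [151, 142, 183, 175, 147, 154]
t=2: [253, 235, 242, 240, 232, 258]
t=3: [27, 22, 17, 20, 24, 25]
t=4: [68, 66, 66, 64, 67, 70]
t=5: [202, 200, 198, 199, 201, 200]
t=6: [119, 120, 119, 121, 120, 118]
t=7: [357, 356, 358, 357, 356, 357]
t=8: [350, 351, 350, 350, 351, 349]
t=9: [330, 329, 331, 330, 329, 330]
t=10: [269, 270, 269, 269, 270, 268]
t=11: [87, 86, 88, 87, 86, 87]
t=12: [260, 261, 260, 260, 261, 259]
t=13: [60, 59, 61, 60, 59, 60]
t=14: [179, 180, 179, 179, 180, 178]
t=15: [182, 183, 181, 182, 183, 182]
t=16: [173, 174, 173, 173, 174, 172]
t=17: [200, 201, 199, 200, 201, 200]
t=18: [119, 120, 119, 119, 120, 118]
t=19: [357, 356, 358, 357, 356, 357]

Answer: [182, 183, 181, 182, 183, 182]
Key observation: The state at step 7, [357, 356, 358, 357, 356, 357], reappears at step 19: the system is in a cycle of period 12 from step 7 on.  Therefore the state at step 3483 equals the state at step 7 + ((3483 - 7) mod 12) = 15, which is [182, 183, 181, 182, 183, 182].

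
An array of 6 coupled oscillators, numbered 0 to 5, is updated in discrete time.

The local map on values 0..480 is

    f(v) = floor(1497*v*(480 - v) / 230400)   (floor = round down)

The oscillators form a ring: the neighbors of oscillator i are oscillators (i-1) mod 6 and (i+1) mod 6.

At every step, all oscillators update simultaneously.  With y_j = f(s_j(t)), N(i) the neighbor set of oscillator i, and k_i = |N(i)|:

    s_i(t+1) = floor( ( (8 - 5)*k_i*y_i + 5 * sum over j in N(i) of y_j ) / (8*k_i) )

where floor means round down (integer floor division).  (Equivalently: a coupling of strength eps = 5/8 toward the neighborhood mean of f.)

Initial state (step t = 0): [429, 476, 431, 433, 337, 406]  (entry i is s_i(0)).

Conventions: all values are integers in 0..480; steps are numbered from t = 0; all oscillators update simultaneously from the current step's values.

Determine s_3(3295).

Answer: s_3(3295) = 369
Key observation: The state at step 27, [369, 369, 369, 369, 369, 369], reappears at step 29: the system is in a cycle of period 2 from step 27 on.  Therefore the state at step 3295 equals the state at step 27 + ((3295 - 27) mod 2) = 27, which is [369, 369, 369, 369, 369, 369].

Derivation:
t=0: [429, 476, 431, 433, 337, 406]
t=1: [117, 91, 96, 190, 219, 215]
t=2: [290, 246, 273, 324, 366, 340]
t=3: [347, 366, 357, 322, 300, 312]
t=4: [303, 284, 294, 322, 340, 330]
t=5: [343, 355, 349, 331, 319, 325]
t=6: [306, 296, 301, 316, 327, 322]
t=7: [342, 349, 346, 336, 330, 333]
t=8: [306, 301, 303, 312, 317, 315]
t=9: [344, 347, 346, 340, 337, 338]
t=10: [304, 300, 302, 307, 311, 309]
t=11: [346, 348, 348, 345, 342, 343]
t=12: [301, 298, 299, 302, 304, 304]
t=13: [349, 351, 350, 349, 347, 347]
t=14: [296, 295, 295, 297, 298, 298]
t=15: [353, 353, 353, 353, 352, 352]
t=16: [291, 291, 291, 291, 291, 291]
t=17: [357, 357, 357, 357, 357, 357]
t=18: [285, 285, 285, 285, 285, 285]
t=19: [361, 361, 361, 361, 361, 361]
t=20: [279, 279, 279, 279, 279, 279]
t=21: [364, 364, 364, 364, 364, 364]
t=22: [274, 274, 274, 274, 274, 274]
t=23: [366, 366, 366, 366, 366, 366]
t=24: [271, 271, 271, 271, 271, 271]
t=25: [368, 368, 368, 368, 368, 368]
t=26: [267, 267, 267, 267, 267, 267]
t=27: [369, 369, 369, 369, 369, 369]
t=28: [266, 266, 266, 266, 266, 266]
t=29: [369, 369, 369, 369, 369, 369]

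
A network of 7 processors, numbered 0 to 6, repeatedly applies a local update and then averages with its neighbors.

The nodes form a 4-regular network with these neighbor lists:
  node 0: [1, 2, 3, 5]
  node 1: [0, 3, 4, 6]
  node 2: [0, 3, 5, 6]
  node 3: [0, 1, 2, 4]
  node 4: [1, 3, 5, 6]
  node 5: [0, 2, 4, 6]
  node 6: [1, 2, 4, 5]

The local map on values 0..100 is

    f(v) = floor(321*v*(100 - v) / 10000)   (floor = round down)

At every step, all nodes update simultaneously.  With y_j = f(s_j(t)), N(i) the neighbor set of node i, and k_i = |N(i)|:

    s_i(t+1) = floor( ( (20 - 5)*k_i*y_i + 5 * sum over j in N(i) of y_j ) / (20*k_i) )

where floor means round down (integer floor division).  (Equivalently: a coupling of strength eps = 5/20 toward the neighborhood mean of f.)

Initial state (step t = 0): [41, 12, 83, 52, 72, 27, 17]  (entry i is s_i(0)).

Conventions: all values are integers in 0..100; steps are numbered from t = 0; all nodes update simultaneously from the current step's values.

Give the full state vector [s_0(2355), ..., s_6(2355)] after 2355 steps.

Simulating step by step:
t=0: [41, 12, 83, 52, 72, 27, 17]
t=1: [71, 41, 50, 73, 61, 61, 46]
t=2: [68, 75, 77, 65, 75, 75, 78]
t=3: [67, 61, 58, 70, 60, 60, 56]
t=4: [71, 75, 76, 69, 76, 76, 78]
t=5: [64, 60, 58, 66, 58, 58, 55]
t=6: [73, 76, 77, 73, 77, 77, 78]
t=7: [61, 58, 56, 61, 56, 56, 55]
t=8: [76, 77, 78, 76, 78, 78, 78]
t=9: [57, 56, 55, 57, 55, 55, 55]
t=10: [78, 78, 78, 78, 78, 78, 79]
t=11: [55, 54, 54, 55, 54, 54, 53]
t=12: [79, 79, 79, 79, 79, 79, 79]
t=13: [53, 53, 53, 53, 53, 53, 53]
t=14: [79, 79, 79, 79, 79, 79, 79]

Answer: [53, 53, 53, 53, 53, 53, 53]
Key observation: The state at step 12, [79, 79, 79, 79, 79, 79, 79], reappears at step 14: the system is in a cycle of period 2 from step 12 on.  Therefore the state at step 2355 equals the state at step 12 + ((2355 - 12) mod 2) = 13, which is [53, 53, 53, 53, 53, 53, 53].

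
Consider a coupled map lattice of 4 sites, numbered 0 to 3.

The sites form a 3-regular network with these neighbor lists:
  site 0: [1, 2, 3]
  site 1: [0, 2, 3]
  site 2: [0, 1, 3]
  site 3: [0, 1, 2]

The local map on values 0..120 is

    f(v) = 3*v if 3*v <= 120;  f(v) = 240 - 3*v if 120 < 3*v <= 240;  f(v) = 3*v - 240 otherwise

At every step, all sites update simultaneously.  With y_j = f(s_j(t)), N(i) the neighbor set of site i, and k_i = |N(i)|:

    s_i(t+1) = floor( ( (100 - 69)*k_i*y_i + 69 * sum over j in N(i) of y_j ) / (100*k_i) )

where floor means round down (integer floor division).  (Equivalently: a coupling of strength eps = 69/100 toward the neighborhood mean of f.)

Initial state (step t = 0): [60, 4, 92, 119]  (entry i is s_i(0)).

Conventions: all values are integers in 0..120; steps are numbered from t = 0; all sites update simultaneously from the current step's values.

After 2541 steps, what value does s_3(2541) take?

Answer: s_3(2541) = 33
Key observation: The state at step 4, [69, 69, 69, 69], reappears at step 8: the system is in a cycle of period 4 from step 4 on.  Therefore the state at step 2541 equals the state at step 4 + ((2541 - 4) mod 4) = 5, which is [33, 33, 33, 33].

Derivation:
t=0: [60, 4, 92, 119]
t=1: [56, 52, 54, 61]
t=2: [72, 73, 73, 71]
t=3: [23, 23, 23, 23]
t=4: [69, 69, 69, 69]
t=5: [33, 33, 33, 33]
t=6: [99, 99, 99, 99]
t=7: [57, 57, 57, 57]
t=8: [69, 69, 69, 69]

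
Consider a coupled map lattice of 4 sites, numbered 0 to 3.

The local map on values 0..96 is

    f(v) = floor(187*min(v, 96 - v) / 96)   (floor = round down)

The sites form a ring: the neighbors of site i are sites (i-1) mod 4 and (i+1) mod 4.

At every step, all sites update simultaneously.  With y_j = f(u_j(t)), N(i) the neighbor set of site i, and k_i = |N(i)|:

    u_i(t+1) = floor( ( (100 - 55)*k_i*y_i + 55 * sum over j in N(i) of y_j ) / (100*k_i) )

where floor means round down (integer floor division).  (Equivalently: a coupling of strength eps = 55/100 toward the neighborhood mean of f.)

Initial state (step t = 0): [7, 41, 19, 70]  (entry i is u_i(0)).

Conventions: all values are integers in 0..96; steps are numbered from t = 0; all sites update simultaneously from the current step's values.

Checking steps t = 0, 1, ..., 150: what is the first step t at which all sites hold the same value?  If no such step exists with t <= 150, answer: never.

Answer: 22
Key observation: Synchronization is absorbing here: once all sites are equal they stay equal, and step 22 is the first all-equal step.

Derivation:
t=0: [7, 41, 19, 70]  (not all equal)
t=1: [41, 49, 52, 36]  (not all equal)
t=2: [79, 86, 82, 76]  (not all equal)
t=3: [30, 25, 27, 33]  (not all equal)
t=4: [56, 51, 54, 59]  (not all equal)
t=5: [78, 82, 80, 75]  (not all equal)
t=6: [34, 30, 32, 36]  (not all equal)
t=7: [64, 61, 63, 66]  (not all equal)
t=8: [62, 65, 63, 60]  (not all equal)
t=9: [65, 62, 64, 67]  (not all equal)
t=10: [60, 63, 61, 58]  (not all equal)
t=11: [69, 66, 68, 71]  (not all equal)
t=12: [52, 55, 53, 50]  (not all equal)
t=13: [84, 81, 83, 86]  (not all equal)
t=14: [23, 26, 24, 21]  (not all equal)
t=15: [44, 47, 45, 42]  (not all equal)
t=16: [85, 88, 86, 83]  (not all equal)
t=17: [20, 17, 19, 22]  (not all equal)
t=18: [37, 35, 37, 39]  (not all equal)
t=19: [71, 70, 71, 73]  (not all equal)
t=20: [47, 48, 47, 46]  (not all equal)
t=21: [91, 91, 91, 90]  (not all equal)
t=22: [9, 9, 9, 9]  (all equal)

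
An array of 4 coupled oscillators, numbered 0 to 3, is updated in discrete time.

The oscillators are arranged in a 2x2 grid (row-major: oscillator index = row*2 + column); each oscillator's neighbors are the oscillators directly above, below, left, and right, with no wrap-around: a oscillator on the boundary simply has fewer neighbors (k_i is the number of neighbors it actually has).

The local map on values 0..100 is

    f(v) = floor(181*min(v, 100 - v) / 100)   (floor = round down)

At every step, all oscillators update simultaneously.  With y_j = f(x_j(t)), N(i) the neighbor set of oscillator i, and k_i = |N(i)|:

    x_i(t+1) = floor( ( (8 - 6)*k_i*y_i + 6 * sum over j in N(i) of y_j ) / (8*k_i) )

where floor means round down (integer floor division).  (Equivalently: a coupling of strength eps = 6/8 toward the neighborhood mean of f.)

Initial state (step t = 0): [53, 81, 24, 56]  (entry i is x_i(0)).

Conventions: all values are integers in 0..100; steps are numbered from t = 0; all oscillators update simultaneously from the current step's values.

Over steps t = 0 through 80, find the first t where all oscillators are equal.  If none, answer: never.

Answer: 18
Key observation: Synchronization is absorbing here: once all oscillators are equal they stay equal, and step 18 is the first all-equal step.

Derivation:
t=0: [53, 81, 24, 56]  (not all equal)
t=1: [50, 70, 72, 48]  (not all equal)
t=2: [61, 79, 78, 60]  (not all equal)
t=3: [46, 62, 63, 46]  (not all equal)
t=4: [71, 79, 78, 71]  (not all equal)
t=5: [41, 48, 48, 41]  (not all equal)
t=6: [83, 77, 77, 83]  (not all equal)
t=7: [38, 32, 32, 38]  (not all equal)
t=8: [59, 65, 65, 59]  (not all equal)
t=9: [65, 71, 71, 65]  (not all equal)
t=10: [54, 60, 60, 54]  (not all equal)
t=11: [74, 80, 80, 74]  (not all equal)
t=12: [38, 44, 44, 38]  (not all equal)
t=13: [76, 70, 70, 76]  (not all equal)
t=14: [51, 45, 45, 51]  (not all equal)
t=15: [82, 86, 86, 82]  (not all equal)
t=16: [26, 30, 30, 26]  (not all equal)
t=17: [52, 48, 48, 52]  (not all equal)
t=18: [86, 86, 86, 86]  (all equal)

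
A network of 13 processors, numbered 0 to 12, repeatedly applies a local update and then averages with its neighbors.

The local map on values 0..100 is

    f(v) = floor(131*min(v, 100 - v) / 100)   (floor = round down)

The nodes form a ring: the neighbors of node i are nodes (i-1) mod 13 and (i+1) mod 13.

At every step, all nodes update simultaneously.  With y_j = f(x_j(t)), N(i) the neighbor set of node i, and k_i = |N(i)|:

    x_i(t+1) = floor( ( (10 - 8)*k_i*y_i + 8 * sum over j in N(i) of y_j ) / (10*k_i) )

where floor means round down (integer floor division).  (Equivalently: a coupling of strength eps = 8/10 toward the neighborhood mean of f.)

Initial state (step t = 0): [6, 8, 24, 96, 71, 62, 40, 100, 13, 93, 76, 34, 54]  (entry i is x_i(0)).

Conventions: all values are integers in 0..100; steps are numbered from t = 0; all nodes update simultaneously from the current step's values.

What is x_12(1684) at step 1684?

Simulating step by step:
t=0: [6, 8, 24, 96, 71, 62, 40, 100, 13, 93, 76, 34, 54]
t=1: [29, 17, 12, 28, 29, 45, 30, 27, 7, 21, 27, 45, 32]
t=2: [32, 25, 26, 28, 45, 42, 45, 26, 26, 23, 41, 42, 46]
t=3: [45, 36, 34, 44, 48, 57, 47, 43, 32, 40, 44, 56, 50]
t=4: [56, 50, 50, 53, 57, 60, 57, 52, 51, 49, 55, 60, 59]
t=5: [58, 61, 63, 60, 56, 55, 56, 60, 63, 61, 58, 54, 54]
t=6: [55, 51, 50, 52, 55, 57, 55, 52, 50, 51, 55, 58, 58]
t=7: [59, 62, 63, 61, 58, 57, 58, 61, 63, 62, 59, 56, 56]
t=8: [53, 50, 49, 51, 53, 55, 53, 51, 49, 50, 53, 55, 55]
t=9: [61, 63, 64, 62, 61, 60, 61, 62, 64, 63, 61, 59, 59]
t=10: [50, 48, 48, 49, 50, 51, 50, 49, 48, 48, 50, 52, 52]
t=11: [62, 63, 62, 63, 64, 64, 64, 63, 62, 63, 62, 63, 63]
t=12: [48, 48, 48, 48, 47, 47, 47, 48, 48, 48, 48, 48, 48]
t=13: [62, 62, 62, 61, 61, 61, 61, 61, 62, 62, 62, 62, 62]
t=14: [49, 49, 49, 50, 51, 51, 51, 50, 49, 49, 49, 49, 49]
t=15: [64, 64, 64, 64, 64, 64, 64, 64, 64, 64, 64, 64, 64]
t=16: [47, 47, 47, 47, 47, 47, 47, 47, 47, 47, 47, 47, 47]
t=17: [61, 61, 61, 61, 61, 61, 61, 61, 61, 61, 61, 61, 61]
t=18: [51, 51, 51, 51, 51, 51, 51, 51, 51, 51, 51, 51, 51]
t=19: [64, 64, 64, 64, 64, 64, 64, 64, 64, 64, 64, 64, 64]

Answer: x_12(1684) = 47
Key observation: The state at step 15, [64, 64, 64, 64, 64, 64, 64, 64, 64, 64, 64, 64, 64], reappears at step 19: the system is in a cycle of period 4 from step 15 on.  Therefore the state at step 1684 equals the state at step 15 + ((1684 - 15) mod 4) = 16, which is [47, 47, 47, 47, 47, 47, 47, 47, 47, 47, 47, 47, 47].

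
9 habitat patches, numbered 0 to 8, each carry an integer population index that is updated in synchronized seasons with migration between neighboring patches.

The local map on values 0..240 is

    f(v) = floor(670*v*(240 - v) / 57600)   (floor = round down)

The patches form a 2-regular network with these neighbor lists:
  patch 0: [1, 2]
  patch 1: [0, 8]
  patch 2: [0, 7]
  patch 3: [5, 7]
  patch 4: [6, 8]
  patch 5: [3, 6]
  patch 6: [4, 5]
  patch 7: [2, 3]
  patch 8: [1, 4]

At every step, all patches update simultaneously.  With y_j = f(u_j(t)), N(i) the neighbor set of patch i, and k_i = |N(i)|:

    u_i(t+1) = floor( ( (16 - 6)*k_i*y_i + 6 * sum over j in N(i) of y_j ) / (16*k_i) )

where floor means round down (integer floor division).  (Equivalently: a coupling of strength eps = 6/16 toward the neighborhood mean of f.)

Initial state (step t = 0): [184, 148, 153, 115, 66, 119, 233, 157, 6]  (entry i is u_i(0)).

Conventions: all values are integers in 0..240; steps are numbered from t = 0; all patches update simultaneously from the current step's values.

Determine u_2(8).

Simulating step by step:
t=0: [184, 148, 153, 115, 66, 119, 233, 157, 6]
t=1: [132, 124, 146, 164, 89, 139, 67, 154, 64]
t=2: [164, 159, 159, 149, 147, 154, 143, 153, 142]
t=3: [145, 150, 149, 155, 159, 155, 159, 153, 158]
t=4: [158, 156, 157, 153, 149, 152, 149, 154, 151]
t=5: [150, 152, 151, 154, 156, 155, 156, 153, 155]
t=6: [156, 155, 155, 153, 152, 153, 152, 154, 153]
t=7: [152, 153, 153, 154, 154, 154, 154, 153, 154]
t=8: [154, 154, 154, 154, 154, 154, 154, 154, 154]

Answer: u_2(8) = 154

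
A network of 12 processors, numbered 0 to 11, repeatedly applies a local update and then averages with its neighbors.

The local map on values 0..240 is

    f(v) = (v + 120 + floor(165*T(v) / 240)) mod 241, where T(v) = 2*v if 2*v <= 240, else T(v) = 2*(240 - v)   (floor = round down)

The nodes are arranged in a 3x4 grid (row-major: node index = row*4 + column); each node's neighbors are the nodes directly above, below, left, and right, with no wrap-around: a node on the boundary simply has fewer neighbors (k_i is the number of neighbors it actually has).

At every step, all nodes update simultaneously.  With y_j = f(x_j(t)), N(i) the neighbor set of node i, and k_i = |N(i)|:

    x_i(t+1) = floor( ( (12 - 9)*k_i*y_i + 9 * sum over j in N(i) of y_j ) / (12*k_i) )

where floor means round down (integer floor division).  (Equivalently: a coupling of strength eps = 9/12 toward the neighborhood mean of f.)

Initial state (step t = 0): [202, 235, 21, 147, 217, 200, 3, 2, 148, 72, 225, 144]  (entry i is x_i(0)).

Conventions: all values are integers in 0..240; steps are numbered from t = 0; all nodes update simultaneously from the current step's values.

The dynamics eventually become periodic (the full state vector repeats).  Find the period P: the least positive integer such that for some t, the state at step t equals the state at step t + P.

Answer: 1
Key observation: The state at step 5, [152, 152, 152, 152, 152, 152, 152, 152, 152, 152, 152, 152], reappears at step 6 — and no state repeats earlier — so the cycle the system enters has period 1.

Derivation:
t=0: [202, 235, 21, 147, 217, 200, 3, 2, 148, 72, 225, 144]
t=1: [125, 139, 142, 148, 136, 113, 135, 139, 104, 115, 114, 131]
t=2: [158, 155, 155, 154, 148, 153, 153, 156, 147, 143, 154, 154]
t=3: [150, 150, 150, 150, 151, 151, 150, 150, 153, 152, 152, 150]
t=4: [152, 152, 152, 152, 151, 152, 152, 152, 151, 151, 152, 152]
t=5: [152, 152, 152, 152, 152, 152, 152, 152, 152, 152, 152, 152]
t=6: [152, 152, 152, 152, 152, 152, 152, 152, 152, 152, 152, 152]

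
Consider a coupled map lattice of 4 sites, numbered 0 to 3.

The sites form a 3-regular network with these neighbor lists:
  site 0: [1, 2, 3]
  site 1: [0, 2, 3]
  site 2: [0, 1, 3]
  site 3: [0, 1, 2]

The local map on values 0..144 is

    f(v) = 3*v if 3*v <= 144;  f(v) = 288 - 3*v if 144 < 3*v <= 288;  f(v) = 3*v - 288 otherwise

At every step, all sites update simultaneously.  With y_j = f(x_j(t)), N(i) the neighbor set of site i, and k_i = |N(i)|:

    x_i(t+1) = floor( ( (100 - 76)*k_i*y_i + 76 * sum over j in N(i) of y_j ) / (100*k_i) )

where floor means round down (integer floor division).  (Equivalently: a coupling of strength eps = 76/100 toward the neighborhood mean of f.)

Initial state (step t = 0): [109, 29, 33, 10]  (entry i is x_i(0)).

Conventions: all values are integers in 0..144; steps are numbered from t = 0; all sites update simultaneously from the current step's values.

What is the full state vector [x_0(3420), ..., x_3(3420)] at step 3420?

Answer: [9, 9, 9, 9]
Key observation: The state at step 4, [9, 9, 9, 9], reappears at step 12: the system is in a cycle of period 8 from step 4 on.  Therefore the state at step 3420 equals the state at step 4 + ((3420 - 4) mod 8) = 4, which is [9, 9, 9, 9].

Derivation:
t=0: [109, 29, 33, 10]
t=1: [64, 63, 63, 64]
t=2: [97, 97, 97, 97]
t=3: [3, 3, 3, 3]
t=4: [9, 9, 9, 9]
t=5: [27, 27, 27, 27]
t=6: [81, 81, 81, 81]
t=7: [45, 45, 45, 45]
t=8: [135, 135, 135, 135]
t=9: [117, 117, 117, 117]
t=10: [63, 63, 63, 63]
t=11: [99, 99, 99, 99]
t=12: [9, 9, 9, 9]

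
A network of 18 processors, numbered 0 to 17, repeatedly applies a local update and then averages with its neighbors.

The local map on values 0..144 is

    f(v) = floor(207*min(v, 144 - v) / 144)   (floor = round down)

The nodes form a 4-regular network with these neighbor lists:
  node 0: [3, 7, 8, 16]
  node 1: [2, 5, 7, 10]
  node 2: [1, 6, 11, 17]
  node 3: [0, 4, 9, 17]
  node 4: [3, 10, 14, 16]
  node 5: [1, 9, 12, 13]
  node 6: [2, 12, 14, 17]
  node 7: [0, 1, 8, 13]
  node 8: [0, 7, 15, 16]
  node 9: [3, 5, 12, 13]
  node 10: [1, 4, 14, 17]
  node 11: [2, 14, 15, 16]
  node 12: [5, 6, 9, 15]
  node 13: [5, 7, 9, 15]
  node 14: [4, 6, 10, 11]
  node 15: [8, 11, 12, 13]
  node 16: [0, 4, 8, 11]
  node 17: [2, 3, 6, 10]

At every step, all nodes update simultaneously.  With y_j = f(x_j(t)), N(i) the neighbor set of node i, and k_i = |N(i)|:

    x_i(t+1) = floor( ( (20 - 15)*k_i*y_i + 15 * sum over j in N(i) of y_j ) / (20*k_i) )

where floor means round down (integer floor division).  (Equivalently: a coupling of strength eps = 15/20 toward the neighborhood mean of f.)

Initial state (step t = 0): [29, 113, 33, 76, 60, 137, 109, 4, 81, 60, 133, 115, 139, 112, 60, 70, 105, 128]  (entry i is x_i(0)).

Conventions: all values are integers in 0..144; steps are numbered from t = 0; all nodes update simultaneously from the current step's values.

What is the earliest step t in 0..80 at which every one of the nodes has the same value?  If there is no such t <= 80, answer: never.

Simulating step by step:
t=0: [29, 113, 33, 76, 60, 137, 109, 4, 81, 60, 133, 115, 139, 112, 60, 70, 105, 128]  (not all equal)
t=1: [56, 25, 41, 68, 69, 36, 43, 42, 60, 51, 48, 64, 47, 49, 57, 59, 62, 44]  (not all equal)
t=2: [82, 53, 61, 83, 87, 58, 65, 65, 80, 71, 69, 81, 67, 67, 80, 80, 89, 69]  (not all equal)
t=3: [88, 86, 88, 91, 87, 90, 93, 89, 89, 93, 90, 88, 93, 93, 91, 93, 85, 93]  (not all equal)
t=4: [79, 79, 77, 76, 78, 75, 74, 78, 79, 74, 77, 78, 73, 74, 77, 75, 81, 75]  (not all equal)
t=5: [93, 95, 96, 96, 94, 98, 98, 94, 93, 99, 95, 94, 100, 98, 96, 97, 92, 97]  (not all equal)
t=6: [72, 69, 68, 68, 70, 65, 66, 70, 71, 65, 69, 70, 65, 66, 69, 67, 72, 68]  (not all equal)
t=7: [101, 97, 97, 97, 99, 94, 95, 99, 100, 93, 98, 99, 93, 95, 98, 96, 101, 96]  (not all equal)
t=8: [63, 67, 67, 66, 64, 70, 69, 64, 63, 70, 66, 65, 71, 69, 66, 67, 62, 67]  (not all equal)
t=9: [90, 95, 96, 94, 92, 99, 97, 93, 91, 99, 94, 93, 99, 97, 94, 96, 90, 95]  (not all equal)
t=10: [74, 69, 69, 71, 72, 65, 68, 72, 74, 65, 71, 71, 65, 67, 71, 69, 75, 69]  (not all equal)
t=11: [100, 99, 99, 99, 101, 94, 97, 99, 100, 95, 101, 100, 94, 96, 101, 98, 100, 99]  (not all equal)
t=12: [63, 64, 64, 64, 61, 69, 65, 64, 63, 69, 62, 63, 69, 68, 62, 66, 62, 64]  (not all equal)
t=13: [90, 92, 91, 92, 89, 97, 93, 92, 90, 97, 89, 90, 96, 96, 89, 94, 89, 91]  (not all equal)
t=14: [76, 74, 75, 74, 78, 69, 74, 74, 75, 69, 77, 76, 69, 69, 77, 72, 77, 75]  (not all equal)
t=15: [98, 98, 99, 97, 96, 99, 98, 99, 99, 99, 96, 98, 99, 99, 96, 99, 96, 98]  (not all equal)
t=16: [66, 65, 65, 66, 68, 64, 65, 64, 65, 64, 67, 66, 64, 64, 67, 64, 66, 66]  (not all equal)
t=17: [93, 93, 93, 94, 95, 92, 93, 92, 93, 92, 95, 93, 92, 92, 95, 92, 94, 94]  (not all equal)
t=18: [72, 72, 72, 71, 70, 73, 72, 73, 73, 73, 70, 72, 73, 74, 71, 73, 71, 71]  (not all equal)
t=19: [102, 102, 102, 101, 101, 101, 102, 102, 102, 101, 101, 102, 102, 101, 101, 101, 102, 102]  (not all equal)
t=20: [60, 60, 60, 60, 60, 60, 60, 60, 60, 60, 60, 60, 60, 60, 60, 60, 60, 60]  (all equal)

Answer: 20
Key observation: Synchronization is absorbing here: once all nodes are equal they stay equal, and step 20 is the first all-equal step.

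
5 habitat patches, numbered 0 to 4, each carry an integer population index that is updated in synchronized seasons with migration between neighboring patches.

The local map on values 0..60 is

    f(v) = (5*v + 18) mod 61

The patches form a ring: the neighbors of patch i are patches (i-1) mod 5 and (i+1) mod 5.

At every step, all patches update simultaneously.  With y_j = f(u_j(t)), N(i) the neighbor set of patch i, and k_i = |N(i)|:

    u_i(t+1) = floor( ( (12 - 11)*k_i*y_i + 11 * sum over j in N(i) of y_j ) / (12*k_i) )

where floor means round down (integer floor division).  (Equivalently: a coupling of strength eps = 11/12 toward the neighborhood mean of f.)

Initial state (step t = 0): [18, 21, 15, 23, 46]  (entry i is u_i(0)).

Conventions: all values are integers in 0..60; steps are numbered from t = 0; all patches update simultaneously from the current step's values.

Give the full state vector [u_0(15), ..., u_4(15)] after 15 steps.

Answer: [21, 28, 28, 29, 27]

Derivation:
t=0: [18, 21, 15, 23, 46]
t=1: [6, 36, 8, 17, 26]
t=2: [22, 49, 30, 42, 43]
t=3: [32, 25, 33, 47, 27]
t=4: [28, 27, 13, 14, 32]
t=5: [42, 29, 28, 38, 33]
t=6: [22, 40, 33, 18, 32]
t=7: [42, 5, 37, 29, 28]
t=8: [39, 33, 40, 29, 42]
t=9: [23, 29, 21, 40, 36]
t=10: [26, 8, 34, 10, 22]
t=11: [31, 19, 30, 5, 15]
t=12: [42, 48, 47, 39, 45]
t=13: [37, 25, 20, 34, 39]
t=14: [25, 37, 16, 40, 13]
t=15: [21, 28, 28, 29, 27]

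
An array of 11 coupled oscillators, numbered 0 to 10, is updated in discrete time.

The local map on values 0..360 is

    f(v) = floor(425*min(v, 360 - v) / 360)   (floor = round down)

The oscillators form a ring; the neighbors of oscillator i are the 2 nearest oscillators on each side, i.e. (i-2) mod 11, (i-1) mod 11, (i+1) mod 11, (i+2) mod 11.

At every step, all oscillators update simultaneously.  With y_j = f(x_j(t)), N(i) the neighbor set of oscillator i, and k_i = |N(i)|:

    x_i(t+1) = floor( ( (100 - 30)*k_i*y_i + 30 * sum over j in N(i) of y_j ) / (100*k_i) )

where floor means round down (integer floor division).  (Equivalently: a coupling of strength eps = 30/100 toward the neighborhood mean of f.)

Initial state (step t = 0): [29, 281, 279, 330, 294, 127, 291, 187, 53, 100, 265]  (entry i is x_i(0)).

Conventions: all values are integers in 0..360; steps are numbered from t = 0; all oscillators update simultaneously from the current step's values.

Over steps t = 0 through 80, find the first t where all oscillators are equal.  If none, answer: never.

Simulating step by step:
t=0: [29, 281, 279, 330, 294, 127, 291, 187, 53, 100, 265]  (not all equal)
t=1: [55, 85, 84, 55, 80, 134, 93, 173, 82, 113, 101]  (not all equal)
t=2: [78, 95, 93, 78, 98, 145, 117, 180, 109, 129, 112]  (not all equal)
t=3: [102, 110, 107, 102, 118, 161, 143, 192, 137, 148, 128]  (not all equal)
t=4: [127, 129, 126, 127, 142, 179, 169, 190, 164, 169, 149]  (not all equal)
t=5: [154, 152, 149, 155, 169, 201, 197, 200, 193, 193, 174]  (not all equal)
t=6: [183, 181, 178, 182, 194, 187, 192, 189, 196, 195, 200]  (not all equal)
t=7: [205, 208, 208, 208, 198, 203, 198, 199, 193, 195, 192]  (not all equal)
t=8: [183, 180, 180, 180, 188, 185, 190, 190, 195, 193, 195]  (not all equal)
t=9: [206, 210, 211, 210, 204, 205, 200, 199, 195, 197, 196]  (not all equal)
t=10: [181, 178, 176, 177, 182, 182, 187, 189, 193, 191, 190]  (not all equal)
t=11: [208, 208, 207, 208, 209, 208, 204, 201, 198, 199, 201]  (not all equal)
t=12: [180, 179, 179, 179, 178, 179, 183, 186, 189, 188, 186]  (not all equal)
t=13: [210, 210, 211, 210, 210, 210, 207, 205, 202, 203, 205]  (not all equal)
t=14: [177, 177, 175, 176, 177, 177, 180, 182, 184, 184, 181]  (not all equal)
t=15: [208, 208, 206, 207, 208, 208, 210, 209, 207, 207, 209]  (not all equal)
t=16: [179, 179, 180, 179, 179, 178, 177, 178, 179, 179, 178]  (not all equal)
t=17: [211, 211, 211, 211, 210, 210, 208, 210, 210, 210, 210]  (not all equal)
t=18: [175, 175, 175, 175, 176, 177, 178, 177, 177, 176, 176]  (not all equal)
t=19: [206, 206, 206, 206, 207, 207, 209, 208, 208, 207, 206]  (not all equal)
t=20: [180, 181, 180, 180, 180, 179, 178, 179, 179, 180, 180]  (not all equal)
t=21: [211, 211, 211, 211, 211, 211, 210, 211, 211, 211, 211]  (not all equal)
t=22: [175, 175, 175, 175, 175, 175, 176, 175, 175, 175, 175]  (not all equal)
t=23: [206, 206, 206, 206, 206, 206, 206, 206, 206, 206, 206]  (all equal)

Answer: 23
Key observation: Synchronization is absorbing here: once all oscillators are equal they stay equal, and step 23 is the first all-equal step.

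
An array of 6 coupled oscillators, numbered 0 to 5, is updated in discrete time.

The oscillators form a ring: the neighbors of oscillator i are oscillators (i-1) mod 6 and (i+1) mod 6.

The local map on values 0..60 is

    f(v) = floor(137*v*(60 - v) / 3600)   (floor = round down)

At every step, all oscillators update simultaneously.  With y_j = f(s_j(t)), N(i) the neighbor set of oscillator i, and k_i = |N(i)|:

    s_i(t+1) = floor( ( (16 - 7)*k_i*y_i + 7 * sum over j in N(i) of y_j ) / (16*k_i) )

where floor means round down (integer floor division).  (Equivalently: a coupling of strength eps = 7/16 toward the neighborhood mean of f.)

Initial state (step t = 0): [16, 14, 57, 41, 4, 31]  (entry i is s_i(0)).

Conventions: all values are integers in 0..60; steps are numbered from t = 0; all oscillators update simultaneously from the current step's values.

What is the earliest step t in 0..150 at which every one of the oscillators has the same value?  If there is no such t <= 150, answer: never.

Simulating step by step:
t=0: [16, 14, 57, 41, 4, 31]  (not all equal)
t=1: [27, 20, 14, 19, 18, 26]  (not all equal)
t=2: [32, 29, 26, 27, 29, 31]  (not all equal)
t=3: [34, 33, 33, 33, 33, 34]  (not all equal)
t=4: [33, 33, 33, 33, 33, 33]  (all equal)

Answer: 4
Key observation: Synchronization is absorbing here: once all oscillators are equal they stay equal, and step 4 is the first all-equal step.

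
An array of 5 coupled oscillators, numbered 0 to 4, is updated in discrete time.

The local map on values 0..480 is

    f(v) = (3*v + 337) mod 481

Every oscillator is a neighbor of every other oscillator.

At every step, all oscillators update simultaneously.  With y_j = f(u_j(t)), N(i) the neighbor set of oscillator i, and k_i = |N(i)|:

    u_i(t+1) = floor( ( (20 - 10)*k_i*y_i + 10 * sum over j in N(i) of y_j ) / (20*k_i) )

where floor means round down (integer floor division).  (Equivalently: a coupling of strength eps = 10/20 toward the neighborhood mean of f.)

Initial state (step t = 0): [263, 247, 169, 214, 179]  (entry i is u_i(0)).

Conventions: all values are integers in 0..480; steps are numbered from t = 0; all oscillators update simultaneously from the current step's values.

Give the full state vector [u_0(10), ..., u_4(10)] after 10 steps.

Simulating step by step:
t=0: [263, 247, 169, 214, 179]
t=1: [193, 175, 267, 138, 279]
t=2: [347, 327, 250, 285, 263]
t=3: [317, 294, 208, 247, 222]
t=4: [274, 248, 332, 196, 167]
t=5: [259, 230, 325, 352, 319]
t=6: [223, 190, 297, 327, 290]
t=7: [183, 326, 266, 300, 259]
t=8: [321, 302, 234, 272, 226]
t=9: [244, 222, 146, 189, 137]
t=10: [181, 156, 251, 300, 241]

Answer: [181, 156, 251, 300, 241]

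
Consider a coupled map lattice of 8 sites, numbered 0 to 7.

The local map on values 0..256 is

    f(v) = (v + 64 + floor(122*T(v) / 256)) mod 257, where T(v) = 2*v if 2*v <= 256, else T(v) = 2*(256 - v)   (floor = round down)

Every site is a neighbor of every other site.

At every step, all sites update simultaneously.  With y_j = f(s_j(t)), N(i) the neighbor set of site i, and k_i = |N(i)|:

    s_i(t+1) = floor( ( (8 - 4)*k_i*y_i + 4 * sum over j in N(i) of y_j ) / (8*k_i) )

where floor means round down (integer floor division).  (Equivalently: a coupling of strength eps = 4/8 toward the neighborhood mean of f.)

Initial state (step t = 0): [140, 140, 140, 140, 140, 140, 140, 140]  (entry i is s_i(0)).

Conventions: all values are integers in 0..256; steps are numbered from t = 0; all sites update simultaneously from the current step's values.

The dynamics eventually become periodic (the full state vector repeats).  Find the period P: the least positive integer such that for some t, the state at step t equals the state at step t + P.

Answer: 2
Key observation: The state at step 3, [59, 59, 59, 59, 59, 59, 59, 59], reappears at step 5 — and no state repeats earlier — so the cycle the system enters has period 2.

Derivation:
t=0: [140, 140, 140, 140, 140, 140, 140, 140]
t=1: [57, 57, 57, 57, 57, 57, 57, 57]
t=2: [175, 175, 175, 175, 175, 175, 175, 175]
t=3: [59, 59, 59, 59, 59, 59, 59, 59]
t=4: [179, 179, 179, 179, 179, 179, 179, 179]
t=5: [59, 59, 59, 59, 59, 59, 59, 59]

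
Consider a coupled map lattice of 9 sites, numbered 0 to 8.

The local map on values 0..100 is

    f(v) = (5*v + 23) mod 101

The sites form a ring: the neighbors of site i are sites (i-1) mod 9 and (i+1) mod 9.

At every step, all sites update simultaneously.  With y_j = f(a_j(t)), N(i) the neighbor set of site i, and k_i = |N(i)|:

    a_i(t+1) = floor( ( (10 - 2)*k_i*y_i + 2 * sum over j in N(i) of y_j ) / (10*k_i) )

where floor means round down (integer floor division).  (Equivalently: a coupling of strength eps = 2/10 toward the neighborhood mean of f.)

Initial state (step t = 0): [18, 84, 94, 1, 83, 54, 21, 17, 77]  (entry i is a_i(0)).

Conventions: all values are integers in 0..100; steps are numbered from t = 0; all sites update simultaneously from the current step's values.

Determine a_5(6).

Simulating step by step:
t=0: [18, 84, 94, 1, 83, 54, 21, 17, 77]
t=1: [13, 41, 77, 34, 39, 78, 31, 8, 5]
t=2: [77, 30, 15, 75, 22, 16, 68, 62, 53]
t=3: [19, 67, 95, 89, 35, 10, 51, 38, 72]
t=4: [27, 55, 87, 70, 91, 75, 69, 24, 66]
t=5: [60, 87, 59, 68, 75, 89, 65, 45, 49]
t=6: [28, 46, 23, 59, 88, 65, 47, 47, 59]

Answer: a_5(6) = 65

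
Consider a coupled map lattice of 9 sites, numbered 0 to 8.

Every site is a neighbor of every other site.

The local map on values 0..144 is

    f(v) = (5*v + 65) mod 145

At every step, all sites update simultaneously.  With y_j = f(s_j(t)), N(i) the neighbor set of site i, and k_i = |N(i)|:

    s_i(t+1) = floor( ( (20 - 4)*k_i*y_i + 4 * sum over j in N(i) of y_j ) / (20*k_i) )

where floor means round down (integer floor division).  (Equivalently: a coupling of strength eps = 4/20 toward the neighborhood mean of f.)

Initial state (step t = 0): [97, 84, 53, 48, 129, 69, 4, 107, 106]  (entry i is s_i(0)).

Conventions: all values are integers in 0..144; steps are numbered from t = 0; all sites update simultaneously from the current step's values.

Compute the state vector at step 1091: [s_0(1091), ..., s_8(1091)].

Answer: [32, 32, 32, 32, 32, 32, 94, 32, 32]
Key observation: The state at step 23, [32, 32, 32, 32, 32, 32, 94, 32, 32], reappears at step 25: the system is in a cycle of period 2 from step 23 on.  Therefore the state at step 1091 equals the state at step 23 + ((1091 - 23) mod 2) = 23, which is [32, 32, 32, 32, 32, 32, 94, 32, 32].

Derivation:
t=0: [97, 84, 53, 48, 129, 69, 4, 107, 106]
t=1: [103, 53, 45, 26, 115, 107, 80, 30, 26]
t=2: [8, 39, 8, 46, 54, 23, 31, 62, 46]
t=3: [95, 103, 95, 18, 49, 41, 72, 80, 18]
t=4: [94, 13, 94, 21, 29, 110, 118, 36, 21]
t=5: [93, 117, 93, 35, 66, 43, 74, 93, 35]
t=6: [93, 73, 93, 93, 101, 124, 19, 93, 93]
t=7: [95, 130, 95, 95, 126, 103, 33, 95, 95]
t=8: [102, 126, 102, 102, 110, 21, 87, 102, 102]
t=9: [132, 112, 132, 132, 50, 42, 73, 132, 132]
t=10: [8, 43, 8, 8, 27, 109, 117, 8, 8]
t=11: [101, 125, 101, 101, 63, 43, 74, 101, 101]
t=12: [129, 110, 129, 129, 95, 129, 25, 129, 129]
t=13: [124, 51, 124, 124, 105, 124, 59, 124, 124]
t=14: [99, 41, 99, 99, 26, 99, 72, 99, 99]
t=15: [123, 123, 123, 123, 65, 123, 131, 123, 123]
t=16: [101, 101, 101, 101, 101, 101, 132, 101, 101]
t=17: [131, 131, 131, 131, 131, 131, 27, 131, 131]
t=18: [137, 137, 137, 137, 137, 137, 72, 137, 137]
t=19: [27, 27, 27, 27, 27, 27, 113, 27, 27]
t=20: [54, 54, 54, 54, 54, 54, 51, 54, 54]
t=21: [44, 44, 44, 44, 44, 44, 33, 44, 44]
t=22: [138, 138, 138, 138, 138, 138, 96, 138, 138]
t=23: [32, 32, 32, 32, 32, 32, 94, 32, 32]
t=24: [80, 80, 80, 80, 80, 80, 96, 80, 80]
t=25: [32, 32, 32, 32, 32, 32, 94, 32, 32]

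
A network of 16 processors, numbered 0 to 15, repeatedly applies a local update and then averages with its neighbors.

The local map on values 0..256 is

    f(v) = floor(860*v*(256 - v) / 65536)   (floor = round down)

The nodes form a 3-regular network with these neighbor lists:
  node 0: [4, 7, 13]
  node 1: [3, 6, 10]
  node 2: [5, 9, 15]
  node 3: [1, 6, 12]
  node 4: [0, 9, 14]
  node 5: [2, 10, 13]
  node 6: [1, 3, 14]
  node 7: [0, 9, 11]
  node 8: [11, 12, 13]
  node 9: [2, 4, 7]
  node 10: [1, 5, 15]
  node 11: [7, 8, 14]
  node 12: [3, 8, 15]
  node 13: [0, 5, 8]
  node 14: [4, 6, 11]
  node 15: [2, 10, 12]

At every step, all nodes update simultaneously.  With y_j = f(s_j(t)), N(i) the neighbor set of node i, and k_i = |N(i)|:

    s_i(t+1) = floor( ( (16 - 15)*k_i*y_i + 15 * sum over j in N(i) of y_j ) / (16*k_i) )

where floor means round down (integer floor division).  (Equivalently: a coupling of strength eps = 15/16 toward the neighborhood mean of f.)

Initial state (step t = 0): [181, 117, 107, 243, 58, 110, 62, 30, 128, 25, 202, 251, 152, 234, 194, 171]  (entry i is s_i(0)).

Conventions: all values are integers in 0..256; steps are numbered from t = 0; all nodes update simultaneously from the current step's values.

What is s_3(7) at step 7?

Answer: s_3(7) = 123

Derivation:
t=0: [181, 117, 107, 243, 58, 110, 62, 30, 128, 25, 202, 251, 152, 234, 194, 171]
t=1: [106, 119, 161, 182, 137, 144, 138, 89, 104, 144, 200, 144, 152, 192, 110, 186]
t=2: [190, 180, 197, 208, 209, 171, 200, 209, 193, 203, 194, 204, 185, 205, 212, 183]
t=3: [133, 146, 167, 163, 141, 151, 144, 146, 149, 136, 179, 136, 156, 168, 136, 161]
t=4: [205, 197, 206, 207, 213, 190, 207, 213, 204, 206, 204, 211, 202, 209, 212, 193]
t=5: [123, 136, 151, 142, 130, 135, 135, 131, 132, 125, 157, 126, 143, 145, 125, 140]
t=6: [213, 209, 213, 213, 214, 207, 213, 214, 212, 212, 213, 214, 212, 213, 214, 208]
t=7: [118, 120, 128, 123, 119, 120, 121, 119, 119, 118, 130, 118, 124, 124, 117, 121]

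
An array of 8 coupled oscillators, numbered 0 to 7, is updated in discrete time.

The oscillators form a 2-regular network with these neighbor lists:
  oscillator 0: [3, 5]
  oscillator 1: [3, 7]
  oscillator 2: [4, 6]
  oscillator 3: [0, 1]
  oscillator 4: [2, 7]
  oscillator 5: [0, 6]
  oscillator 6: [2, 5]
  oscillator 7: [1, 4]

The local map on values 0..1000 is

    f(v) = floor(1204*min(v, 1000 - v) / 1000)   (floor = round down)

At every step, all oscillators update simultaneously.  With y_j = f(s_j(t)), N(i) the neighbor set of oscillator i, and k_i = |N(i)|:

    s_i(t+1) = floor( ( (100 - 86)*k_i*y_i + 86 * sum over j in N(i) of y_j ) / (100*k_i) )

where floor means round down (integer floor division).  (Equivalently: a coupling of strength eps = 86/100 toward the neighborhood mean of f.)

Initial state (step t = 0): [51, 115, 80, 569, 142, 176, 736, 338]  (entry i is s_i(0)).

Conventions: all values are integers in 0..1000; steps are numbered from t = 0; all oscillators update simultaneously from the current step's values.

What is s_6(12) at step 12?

Answer: s_6(12) = 599

Derivation:
t=0: [51, 115, 80, 569, 142, 176, 736, 338]
t=1: [322, 416, 222, 158, 239, 192, 176, 189]
t=2: [235, 249, 251, 408, 252, 289, 243, 370]
t=3: [399, 444, 298, 318, 363, 295, 319, 321]
t=4: [384, 405, 403, 489, 381, 421, 360, 471]
t=5: [535, 564, 451, 490, 516, 455, 486, 485]
t=6: [566, 577, 577, 548, 565, 568, 550, 557]
t=7: [530, 534, 528, 519, 521, 529, 518, 518]
t=8: [571, 576, 576, 565, 574, 571, 569, 570]
t=9: [519, 518, 514, 514, 513, 516, 513, 511]
t=10: [582, 585, 585, 580, 586, 582, 583, 583]
t=11: [503, 502, 499, 501, 500, 502, 501, 498]
t=12: [599, 599, 600, 598, 599, 599, 599, 600]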